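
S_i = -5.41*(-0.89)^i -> [-5.41, 4.81, -4.29, 3.81, -3.39]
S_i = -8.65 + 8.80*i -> [-8.65, 0.15, 8.95, 17.75, 26.55]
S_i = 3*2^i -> [3, 6, 12, 24, 48]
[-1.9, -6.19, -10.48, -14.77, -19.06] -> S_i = -1.90 + -4.29*i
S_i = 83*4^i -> [83, 332, 1328, 5312, 21248]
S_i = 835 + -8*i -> [835, 827, 819, 811, 803]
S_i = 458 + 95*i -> [458, 553, 648, 743, 838]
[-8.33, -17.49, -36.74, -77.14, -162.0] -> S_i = -8.33*2.10^i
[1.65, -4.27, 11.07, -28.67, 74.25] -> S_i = 1.65*(-2.59)^i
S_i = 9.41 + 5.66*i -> [9.41, 15.07, 20.73, 26.39, 32.05]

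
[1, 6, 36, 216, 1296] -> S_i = 1*6^i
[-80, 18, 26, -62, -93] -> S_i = Random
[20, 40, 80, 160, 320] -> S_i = 20*2^i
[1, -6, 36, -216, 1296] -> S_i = 1*-6^i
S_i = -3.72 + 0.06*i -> [-3.72, -3.66, -3.6, -3.54, -3.48]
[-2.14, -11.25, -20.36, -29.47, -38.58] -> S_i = -2.14 + -9.11*i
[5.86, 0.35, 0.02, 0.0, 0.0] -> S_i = 5.86*0.06^i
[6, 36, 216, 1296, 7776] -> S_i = 6*6^i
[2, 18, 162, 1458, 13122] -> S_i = 2*9^i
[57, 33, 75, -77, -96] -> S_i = Random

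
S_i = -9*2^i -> [-9, -18, -36, -72, -144]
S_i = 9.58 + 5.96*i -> [9.58, 15.54, 21.5, 27.46, 33.42]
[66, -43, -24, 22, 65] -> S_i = Random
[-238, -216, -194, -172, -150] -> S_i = -238 + 22*i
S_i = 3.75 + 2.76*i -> [3.75, 6.51, 9.27, 12.03, 14.79]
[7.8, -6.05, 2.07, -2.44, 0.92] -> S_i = Random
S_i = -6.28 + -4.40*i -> [-6.28, -10.68, -15.08, -19.48, -23.88]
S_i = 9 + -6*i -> [9, 3, -3, -9, -15]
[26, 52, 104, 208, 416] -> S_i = 26*2^i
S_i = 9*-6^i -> [9, -54, 324, -1944, 11664]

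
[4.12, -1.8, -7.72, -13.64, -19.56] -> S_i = 4.12 + -5.92*i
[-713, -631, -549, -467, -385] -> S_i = -713 + 82*i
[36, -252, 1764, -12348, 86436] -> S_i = 36*-7^i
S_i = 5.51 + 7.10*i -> [5.51, 12.61, 19.71, 26.81, 33.91]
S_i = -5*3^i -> [-5, -15, -45, -135, -405]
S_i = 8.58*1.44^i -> [8.58, 12.36, 17.79, 25.62, 36.89]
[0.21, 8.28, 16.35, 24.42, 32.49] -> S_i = 0.21 + 8.07*i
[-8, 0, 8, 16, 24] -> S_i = -8 + 8*i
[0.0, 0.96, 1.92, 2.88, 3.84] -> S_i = -0.00 + 0.96*i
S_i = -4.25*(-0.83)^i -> [-4.25, 3.53, -2.93, 2.43, -2.02]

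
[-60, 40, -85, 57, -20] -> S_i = Random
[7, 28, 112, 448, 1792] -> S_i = 7*4^i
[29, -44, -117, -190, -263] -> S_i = 29 + -73*i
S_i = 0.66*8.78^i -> [0.66, 5.79, 50.88, 446.71, 3922.13]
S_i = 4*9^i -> [4, 36, 324, 2916, 26244]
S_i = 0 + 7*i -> [0, 7, 14, 21, 28]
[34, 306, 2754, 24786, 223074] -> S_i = 34*9^i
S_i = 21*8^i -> [21, 168, 1344, 10752, 86016]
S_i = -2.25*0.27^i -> [-2.25, -0.61, -0.16, -0.04, -0.01]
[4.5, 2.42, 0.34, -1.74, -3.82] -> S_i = 4.50 + -2.08*i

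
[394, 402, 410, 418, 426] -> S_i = 394 + 8*i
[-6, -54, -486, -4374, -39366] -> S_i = -6*9^i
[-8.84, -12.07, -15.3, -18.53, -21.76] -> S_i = -8.84 + -3.23*i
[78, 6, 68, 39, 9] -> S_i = Random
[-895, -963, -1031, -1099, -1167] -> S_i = -895 + -68*i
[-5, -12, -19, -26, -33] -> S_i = -5 + -7*i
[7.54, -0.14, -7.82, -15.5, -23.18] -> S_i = 7.54 + -7.68*i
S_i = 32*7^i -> [32, 224, 1568, 10976, 76832]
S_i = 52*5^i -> [52, 260, 1300, 6500, 32500]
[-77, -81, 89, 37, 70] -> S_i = Random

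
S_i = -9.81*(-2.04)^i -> [-9.81, 20.01, -40.83, 83.28, -169.9]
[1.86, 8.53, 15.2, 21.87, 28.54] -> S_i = 1.86 + 6.67*i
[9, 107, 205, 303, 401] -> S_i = 9 + 98*i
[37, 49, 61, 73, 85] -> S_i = 37 + 12*i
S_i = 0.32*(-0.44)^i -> [0.32, -0.14, 0.06, -0.03, 0.01]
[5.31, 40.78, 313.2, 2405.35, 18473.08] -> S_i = 5.31*7.68^i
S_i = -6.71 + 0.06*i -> [-6.71, -6.65, -6.59, -6.53, -6.47]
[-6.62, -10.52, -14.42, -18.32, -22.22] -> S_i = -6.62 + -3.90*i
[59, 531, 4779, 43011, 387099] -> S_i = 59*9^i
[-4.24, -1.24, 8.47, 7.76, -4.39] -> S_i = Random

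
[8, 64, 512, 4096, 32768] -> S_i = 8*8^i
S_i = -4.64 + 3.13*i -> [-4.64, -1.51, 1.62, 4.75, 7.88]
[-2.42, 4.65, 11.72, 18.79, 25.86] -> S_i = -2.42 + 7.07*i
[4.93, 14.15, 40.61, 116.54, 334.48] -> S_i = 4.93*2.87^i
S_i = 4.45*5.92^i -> [4.45, 26.34, 155.96, 923.26, 5465.71]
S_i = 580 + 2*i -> [580, 582, 584, 586, 588]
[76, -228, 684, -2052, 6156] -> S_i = 76*-3^i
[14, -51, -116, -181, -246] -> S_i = 14 + -65*i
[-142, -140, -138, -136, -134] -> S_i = -142 + 2*i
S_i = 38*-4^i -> [38, -152, 608, -2432, 9728]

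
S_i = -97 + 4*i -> [-97, -93, -89, -85, -81]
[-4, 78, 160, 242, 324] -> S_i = -4 + 82*i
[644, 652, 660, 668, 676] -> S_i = 644 + 8*i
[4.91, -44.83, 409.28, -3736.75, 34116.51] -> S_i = 4.91*(-9.13)^i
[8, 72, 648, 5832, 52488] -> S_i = 8*9^i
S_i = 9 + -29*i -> [9, -20, -49, -78, -107]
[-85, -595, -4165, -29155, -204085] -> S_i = -85*7^i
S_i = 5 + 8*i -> [5, 13, 21, 29, 37]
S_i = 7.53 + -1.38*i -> [7.53, 6.15, 4.77, 3.39, 2.01]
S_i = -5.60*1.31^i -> [-5.6, -7.34, -9.61, -12.59, -16.49]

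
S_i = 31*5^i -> [31, 155, 775, 3875, 19375]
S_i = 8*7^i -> [8, 56, 392, 2744, 19208]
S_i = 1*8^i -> [1, 8, 64, 512, 4096]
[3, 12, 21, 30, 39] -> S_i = 3 + 9*i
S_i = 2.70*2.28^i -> [2.7, 6.16, 14.04, 32.0, 72.96]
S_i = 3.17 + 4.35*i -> [3.17, 7.52, 11.87, 16.22, 20.57]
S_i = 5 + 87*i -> [5, 92, 179, 266, 353]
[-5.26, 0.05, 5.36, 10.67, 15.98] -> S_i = -5.26 + 5.31*i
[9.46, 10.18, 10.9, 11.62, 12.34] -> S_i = 9.46 + 0.72*i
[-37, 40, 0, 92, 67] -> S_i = Random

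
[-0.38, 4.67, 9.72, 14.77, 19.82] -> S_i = -0.38 + 5.05*i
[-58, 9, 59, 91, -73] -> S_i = Random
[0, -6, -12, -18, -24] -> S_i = 0 + -6*i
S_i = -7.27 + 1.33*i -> [-7.27, -5.94, -4.61, -3.28, -1.95]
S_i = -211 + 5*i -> [-211, -206, -201, -196, -191]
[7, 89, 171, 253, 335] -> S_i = 7 + 82*i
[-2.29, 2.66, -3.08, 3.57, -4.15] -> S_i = -2.29*(-1.16)^i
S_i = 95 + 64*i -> [95, 159, 223, 287, 351]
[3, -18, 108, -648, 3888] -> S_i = 3*-6^i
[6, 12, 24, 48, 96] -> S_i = 6*2^i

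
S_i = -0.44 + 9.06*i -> [-0.44, 8.62, 17.68, 26.74, 35.8]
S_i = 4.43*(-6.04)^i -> [4.43, -26.76, 161.61, -976.15, 5895.92]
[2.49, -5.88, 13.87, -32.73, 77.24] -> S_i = 2.49*(-2.36)^i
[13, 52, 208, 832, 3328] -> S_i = 13*4^i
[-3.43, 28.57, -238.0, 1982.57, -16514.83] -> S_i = -3.43*(-8.33)^i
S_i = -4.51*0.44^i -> [-4.51, -1.98, -0.87, -0.38, -0.17]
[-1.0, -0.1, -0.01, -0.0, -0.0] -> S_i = -1.00*0.10^i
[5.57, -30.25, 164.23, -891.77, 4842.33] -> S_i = 5.57*(-5.43)^i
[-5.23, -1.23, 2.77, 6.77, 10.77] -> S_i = -5.23 + 4.00*i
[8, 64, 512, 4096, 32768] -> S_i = 8*8^i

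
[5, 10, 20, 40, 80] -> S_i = 5*2^i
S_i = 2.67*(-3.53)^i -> [2.67, -9.43, 33.27, -117.45, 414.58]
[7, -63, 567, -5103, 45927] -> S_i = 7*-9^i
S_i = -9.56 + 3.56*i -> [-9.56, -6.0, -2.44, 1.12, 4.68]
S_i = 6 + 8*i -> [6, 14, 22, 30, 38]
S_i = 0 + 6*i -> [0, 6, 12, 18, 24]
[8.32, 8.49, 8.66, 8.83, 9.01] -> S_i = 8.32*1.02^i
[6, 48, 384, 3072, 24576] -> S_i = 6*8^i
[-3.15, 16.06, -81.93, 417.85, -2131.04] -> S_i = -3.15*(-5.10)^i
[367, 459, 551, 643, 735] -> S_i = 367 + 92*i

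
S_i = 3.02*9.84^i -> [3.02, 29.72, 292.41, 2877.35, 28313.09]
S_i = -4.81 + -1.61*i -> [-4.81, -6.42, -8.03, -9.64, -11.25]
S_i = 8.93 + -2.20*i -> [8.93, 6.73, 4.53, 2.33, 0.13]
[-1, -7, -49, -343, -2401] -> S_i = -1*7^i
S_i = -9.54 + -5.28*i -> [-9.54, -14.82, -20.1, -25.38, -30.66]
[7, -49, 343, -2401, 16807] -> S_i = 7*-7^i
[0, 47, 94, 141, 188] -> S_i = 0 + 47*i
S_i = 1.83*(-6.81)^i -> [1.83, -12.46, 84.87, -577.95, 3935.86]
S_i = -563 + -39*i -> [-563, -602, -641, -680, -719]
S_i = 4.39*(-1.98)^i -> [4.39, -8.69, 17.21, -34.08, 67.47]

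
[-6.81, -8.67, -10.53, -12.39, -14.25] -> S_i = -6.81 + -1.86*i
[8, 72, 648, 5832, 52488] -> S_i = 8*9^i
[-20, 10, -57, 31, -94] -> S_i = Random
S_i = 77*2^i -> [77, 154, 308, 616, 1232]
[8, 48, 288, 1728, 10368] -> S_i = 8*6^i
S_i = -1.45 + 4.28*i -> [-1.45, 2.83, 7.11, 11.39, 15.67]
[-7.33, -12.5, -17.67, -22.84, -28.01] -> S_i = -7.33 + -5.17*i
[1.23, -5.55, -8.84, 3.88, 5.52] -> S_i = Random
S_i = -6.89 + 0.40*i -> [-6.89, -6.49, -6.09, -5.69, -5.29]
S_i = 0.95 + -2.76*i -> [0.95, -1.81, -4.57, -7.33, -10.09]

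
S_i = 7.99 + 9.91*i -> [7.99, 17.9, 27.81, 37.72, 47.63]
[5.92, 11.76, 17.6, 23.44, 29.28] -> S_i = 5.92 + 5.84*i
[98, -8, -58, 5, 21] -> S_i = Random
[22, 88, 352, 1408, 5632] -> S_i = 22*4^i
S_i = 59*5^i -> [59, 295, 1475, 7375, 36875]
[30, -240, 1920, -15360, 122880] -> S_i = 30*-8^i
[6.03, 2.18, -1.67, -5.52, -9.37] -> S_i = 6.03 + -3.85*i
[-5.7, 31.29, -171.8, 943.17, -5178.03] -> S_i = -5.70*(-5.49)^i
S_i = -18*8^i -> [-18, -144, -1152, -9216, -73728]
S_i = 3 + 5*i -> [3, 8, 13, 18, 23]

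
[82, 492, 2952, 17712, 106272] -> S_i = 82*6^i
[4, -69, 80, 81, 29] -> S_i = Random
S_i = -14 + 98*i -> [-14, 84, 182, 280, 378]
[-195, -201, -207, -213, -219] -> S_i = -195 + -6*i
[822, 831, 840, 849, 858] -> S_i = 822 + 9*i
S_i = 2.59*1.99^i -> [2.59, 5.15, 10.26, 20.41, 40.62]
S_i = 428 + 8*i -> [428, 436, 444, 452, 460]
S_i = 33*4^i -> [33, 132, 528, 2112, 8448]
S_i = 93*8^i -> [93, 744, 5952, 47616, 380928]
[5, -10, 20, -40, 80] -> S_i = 5*-2^i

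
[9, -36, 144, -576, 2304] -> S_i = 9*-4^i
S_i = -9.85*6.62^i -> [-9.85, -65.21, -431.67, -2857.66, -18917.69]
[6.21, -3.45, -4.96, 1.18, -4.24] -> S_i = Random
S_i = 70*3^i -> [70, 210, 630, 1890, 5670]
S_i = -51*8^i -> [-51, -408, -3264, -26112, -208896]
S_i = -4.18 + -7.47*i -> [-4.18, -11.65, -19.12, -26.59, -34.06]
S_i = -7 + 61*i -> [-7, 54, 115, 176, 237]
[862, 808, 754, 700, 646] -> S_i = 862 + -54*i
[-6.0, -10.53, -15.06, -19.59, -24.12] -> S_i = -6.00 + -4.53*i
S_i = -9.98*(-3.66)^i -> [-9.98, 36.53, -133.69, 489.3, -1790.83]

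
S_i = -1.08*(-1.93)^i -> [-1.08, 2.08, -4.02, 7.76, -14.98]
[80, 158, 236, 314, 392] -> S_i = 80 + 78*i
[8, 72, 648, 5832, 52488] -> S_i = 8*9^i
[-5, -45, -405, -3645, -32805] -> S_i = -5*9^i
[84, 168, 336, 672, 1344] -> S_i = 84*2^i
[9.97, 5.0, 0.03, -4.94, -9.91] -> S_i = 9.97 + -4.97*i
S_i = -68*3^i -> [-68, -204, -612, -1836, -5508]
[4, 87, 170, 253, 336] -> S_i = 4 + 83*i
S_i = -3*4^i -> [-3, -12, -48, -192, -768]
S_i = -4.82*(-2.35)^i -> [-4.82, 11.33, -26.62, 62.55, -147.0]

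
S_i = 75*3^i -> [75, 225, 675, 2025, 6075]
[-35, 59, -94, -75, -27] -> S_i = Random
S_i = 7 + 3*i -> [7, 10, 13, 16, 19]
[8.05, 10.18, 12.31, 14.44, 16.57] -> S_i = 8.05 + 2.13*i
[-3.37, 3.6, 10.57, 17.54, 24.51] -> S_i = -3.37 + 6.97*i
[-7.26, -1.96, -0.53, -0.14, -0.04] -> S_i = -7.26*0.27^i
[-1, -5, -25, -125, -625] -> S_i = -1*5^i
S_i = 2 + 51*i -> [2, 53, 104, 155, 206]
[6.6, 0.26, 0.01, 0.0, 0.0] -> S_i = 6.60*0.04^i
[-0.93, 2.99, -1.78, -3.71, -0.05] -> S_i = Random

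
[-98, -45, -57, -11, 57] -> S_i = Random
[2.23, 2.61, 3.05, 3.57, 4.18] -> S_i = 2.23*1.17^i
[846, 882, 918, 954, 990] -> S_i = 846 + 36*i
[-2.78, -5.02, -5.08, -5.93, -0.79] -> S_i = Random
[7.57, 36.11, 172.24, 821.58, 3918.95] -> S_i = 7.57*4.77^i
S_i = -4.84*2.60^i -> [-4.84, -12.58, -32.72, -85.07, -221.18]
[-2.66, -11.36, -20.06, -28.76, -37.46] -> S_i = -2.66 + -8.70*i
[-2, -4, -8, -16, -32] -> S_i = -2*2^i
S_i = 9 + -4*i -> [9, 5, 1, -3, -7]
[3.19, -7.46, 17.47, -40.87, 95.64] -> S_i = 3.19*(-2.34)^i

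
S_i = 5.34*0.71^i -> [5.34, 3.79, 2.69, 1.91, 1.36]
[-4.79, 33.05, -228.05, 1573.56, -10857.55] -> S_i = -4.79*(-6.90)^i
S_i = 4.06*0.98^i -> [4.06, 3.98, 3.9, 3.82, 3.74]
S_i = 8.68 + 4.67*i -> [8.68, 13.35, 18.02, 22.69, 27.36]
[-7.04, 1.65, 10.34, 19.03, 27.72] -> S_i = -7.04 + 8.69*i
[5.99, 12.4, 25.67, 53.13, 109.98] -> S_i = 5.99*2.07^i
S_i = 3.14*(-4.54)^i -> [3.14, -14.26, 64.72, -293.83, 1333.99]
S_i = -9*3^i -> [-9, -27, -81, -243, -729]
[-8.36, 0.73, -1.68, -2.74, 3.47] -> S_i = Random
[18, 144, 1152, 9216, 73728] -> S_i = 18*8^i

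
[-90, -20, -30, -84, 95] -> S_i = Random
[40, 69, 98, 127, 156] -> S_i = 40 + 29*i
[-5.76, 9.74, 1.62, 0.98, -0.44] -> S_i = Random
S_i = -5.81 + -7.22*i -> [-5.81, -13.03, -20.25, -27.47, -34.69]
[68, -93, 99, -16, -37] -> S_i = Random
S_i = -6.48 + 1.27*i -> [-6.48, -5.21, -3.94, -2.67, -1.4]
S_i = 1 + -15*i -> [1, -14, -29, -44, -59]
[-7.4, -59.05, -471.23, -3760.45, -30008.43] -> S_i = -7.40*7.98^i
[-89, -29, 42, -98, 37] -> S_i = Random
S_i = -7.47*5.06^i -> [-7.47, -37.8, -191.26, -967.77, -4896.92]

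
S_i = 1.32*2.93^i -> [1.32, 3.87, 11.33, 33.2, 97.28]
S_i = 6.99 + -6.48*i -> [6.99, 0.51, -5.97, -12.45, -18.93]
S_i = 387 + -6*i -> [387, 381, 375, 369, 363]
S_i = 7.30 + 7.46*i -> [7.3, 14.76, 22.22, 29.68, 37.14]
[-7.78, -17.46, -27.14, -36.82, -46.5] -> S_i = -7.78 + -9.68*i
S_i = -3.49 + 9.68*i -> [-3.49, 6.19, 15.87, 25.55, 35.23]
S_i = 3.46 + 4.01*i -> [3.46, 7.47, 11.48, 15.49, 19.5]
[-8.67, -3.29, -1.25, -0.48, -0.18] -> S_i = -8.67*0.38^i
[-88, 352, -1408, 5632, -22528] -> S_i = -88*-4^i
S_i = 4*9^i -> [4, 36, 324, 2916, 26244]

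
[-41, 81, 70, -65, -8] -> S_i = Random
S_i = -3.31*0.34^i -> [-3.31, -1.13, -0.38, -0.13, -0.04]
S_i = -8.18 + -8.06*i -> [-8.18, -16.24, -24.3, -32.36, -40.42]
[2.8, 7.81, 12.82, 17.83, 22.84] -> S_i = 2.80 + 5.01*i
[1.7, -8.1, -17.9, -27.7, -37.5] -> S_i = 1.70 + -9.80*i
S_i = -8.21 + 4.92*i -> [-8.21, -3.29, 1.63, 6.55, 11.47]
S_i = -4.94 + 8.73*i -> [-4.94, 3.79, 12.52, 21.25, 29.98]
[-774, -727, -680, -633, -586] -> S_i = -774 + 47*i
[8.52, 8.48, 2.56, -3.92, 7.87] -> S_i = Random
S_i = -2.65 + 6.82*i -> [-2.65, 4.17, 10.99, 17.81, 24.63]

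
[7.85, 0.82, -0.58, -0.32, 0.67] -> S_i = Random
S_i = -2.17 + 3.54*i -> [-2.17, 1.37, 4.91, 8.45, 11.99]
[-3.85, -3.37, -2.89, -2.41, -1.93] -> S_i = -3.85 + 0.48*i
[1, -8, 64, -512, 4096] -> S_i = 1*-8^i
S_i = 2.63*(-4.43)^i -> [2.63, -11.65, 51.61, -228.65, 1012.91]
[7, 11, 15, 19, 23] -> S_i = 7 + 4*i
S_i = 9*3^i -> [9, 27, 81, 243, 729]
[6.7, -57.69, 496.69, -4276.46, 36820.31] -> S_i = 6.70*(-8.61)^i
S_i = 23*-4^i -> [23, -92, 368, -1472, 5888]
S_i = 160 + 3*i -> [160, 163, 166, 169, 172]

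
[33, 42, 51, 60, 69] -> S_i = 33 + 9*i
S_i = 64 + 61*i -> [64, 125, 186, 247, 308]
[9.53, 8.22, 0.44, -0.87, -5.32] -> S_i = Random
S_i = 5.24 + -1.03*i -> [5.24, 4.21, 3.18, 2.15, 1.12]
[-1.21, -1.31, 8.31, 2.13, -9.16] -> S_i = Random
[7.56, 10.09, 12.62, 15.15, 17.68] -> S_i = 7.56 + 2.53*i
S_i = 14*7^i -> [14, 98, 686, 4802, 33614]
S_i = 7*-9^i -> [7, -63, 567, -5103, 45927]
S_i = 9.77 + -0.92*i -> [9.77, 8.85, 7.93, 7.01, 6.09]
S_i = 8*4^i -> [8, 32, 128, 512, 2048]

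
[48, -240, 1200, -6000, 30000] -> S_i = 48*-5^i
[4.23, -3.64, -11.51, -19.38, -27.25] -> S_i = 4.23 + -7.87*i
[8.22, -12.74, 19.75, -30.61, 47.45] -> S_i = 8.22*(-1.55)^i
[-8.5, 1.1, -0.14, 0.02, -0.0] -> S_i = -8.50*(-0.13)^i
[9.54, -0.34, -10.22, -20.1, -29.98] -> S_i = 9.54 + -9.88*i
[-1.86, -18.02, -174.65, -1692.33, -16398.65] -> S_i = -1.86*9.69^i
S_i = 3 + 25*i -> [3, 28, 53, 78, 103]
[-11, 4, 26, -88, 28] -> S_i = Random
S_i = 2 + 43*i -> [2, 45, 88, 131, 174]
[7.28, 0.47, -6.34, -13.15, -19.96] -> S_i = 7.28 + -6.81*i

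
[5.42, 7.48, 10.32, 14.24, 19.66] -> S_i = 5.42*1.38^i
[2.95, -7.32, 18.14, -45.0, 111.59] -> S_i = 2.95*(-2.48)^i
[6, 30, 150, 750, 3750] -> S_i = 6*5^i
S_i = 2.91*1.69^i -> [2.91, 4.92, 8.31, 14.05, 23.74]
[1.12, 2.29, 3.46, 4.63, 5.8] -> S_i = 1.12 + 1.17*i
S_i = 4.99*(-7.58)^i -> [4.99, -37.82, 286.71, -2173.24, 16473.18]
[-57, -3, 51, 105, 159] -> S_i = -57 + 54*i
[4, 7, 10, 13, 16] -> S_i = 4 + 3*i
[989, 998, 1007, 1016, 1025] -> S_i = 989 + 9*i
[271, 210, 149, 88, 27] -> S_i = 271 + -61*i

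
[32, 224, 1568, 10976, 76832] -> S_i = 32*7^i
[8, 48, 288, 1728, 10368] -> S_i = 8*6^i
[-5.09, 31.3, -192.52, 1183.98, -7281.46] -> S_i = -5.09*(-6.15)^i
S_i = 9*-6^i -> [9, -54, 324, -1944, 11664]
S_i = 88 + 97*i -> [88, 185, 282, 379, 476]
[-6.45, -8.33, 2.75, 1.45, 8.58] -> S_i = Random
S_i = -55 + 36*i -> [-55, -19, 17, 53, 89]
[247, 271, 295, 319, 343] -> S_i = 247 + 24*i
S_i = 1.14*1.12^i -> [1.14, 1.28, 1.43, 1.6, 1.79]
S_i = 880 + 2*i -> [880, 882, 884, 886, 888]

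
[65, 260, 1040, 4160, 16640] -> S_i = 65*4^i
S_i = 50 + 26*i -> [50, 76, 102, 128, 154]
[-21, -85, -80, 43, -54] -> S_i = Random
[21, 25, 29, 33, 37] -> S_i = 21 + 4*i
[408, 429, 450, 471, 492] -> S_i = 408 + 21*i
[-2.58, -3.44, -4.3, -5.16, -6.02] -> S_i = -2.58 + -0.86*i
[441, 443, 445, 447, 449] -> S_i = 441 + 2*i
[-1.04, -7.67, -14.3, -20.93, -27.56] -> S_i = -1.04 + -6.63*i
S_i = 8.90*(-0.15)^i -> [8.9, -1.34, 0.2, -0.03, 0.0]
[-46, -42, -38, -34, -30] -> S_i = -46 + 4*i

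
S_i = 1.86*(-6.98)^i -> [1.86, -12.98, 90.62, -632.53, 4415.04]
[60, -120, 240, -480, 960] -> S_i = 60*-2^i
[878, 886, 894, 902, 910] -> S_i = 878 + 8*i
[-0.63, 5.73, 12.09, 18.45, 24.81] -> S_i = -0.63 + 6.36*i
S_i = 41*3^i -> [41, 123, 369, 1107, 3321]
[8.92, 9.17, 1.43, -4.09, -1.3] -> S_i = Random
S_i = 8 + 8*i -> [8, 16, 24, 32, 40]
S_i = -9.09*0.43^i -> [-9.09, -3.91, -1.68, -0.72, -0.31]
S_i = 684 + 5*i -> [684, 689, 694, 699, 704]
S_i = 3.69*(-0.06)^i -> [3.69, -0.22, 0.01, -0.0, 0.0]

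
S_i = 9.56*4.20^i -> [9.56, 40.15, 168.64, 708.28, 2974.78]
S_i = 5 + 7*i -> [5, 12, 19, 26, 33]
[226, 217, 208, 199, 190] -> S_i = 226 + -9*i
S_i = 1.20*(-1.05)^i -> [1.2, -1.26, 1.32, -1.39, 1.46]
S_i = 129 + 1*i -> [129, 130, 131, 132, 133]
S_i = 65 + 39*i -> [65, 104, 143, 182, 221]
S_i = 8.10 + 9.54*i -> [8.1, 17.64, 27.18, 36.72, 46.26]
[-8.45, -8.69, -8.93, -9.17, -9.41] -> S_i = -8.45 + -0.24*i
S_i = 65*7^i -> [65, 455, 3185, 22295, 156065]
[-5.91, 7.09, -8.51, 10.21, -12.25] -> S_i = -5.91*(-1.20)^i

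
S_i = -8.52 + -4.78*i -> [-8.52, -13.3, -18.08, -22.86, -27.64]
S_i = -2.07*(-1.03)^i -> [-2.07, 2.13, -2.2, 2.26, -2.33]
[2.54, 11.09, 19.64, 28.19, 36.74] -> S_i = 2.54 + 8.55*i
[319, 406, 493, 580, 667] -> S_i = 319 + 87*i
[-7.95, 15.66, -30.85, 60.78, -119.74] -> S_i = -7.95*(-1.97)^i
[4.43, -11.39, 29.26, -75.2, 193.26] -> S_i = 4.43*(-2.57)^i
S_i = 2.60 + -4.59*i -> [2.6, -1.99, -6.58, -11.17, -15.76]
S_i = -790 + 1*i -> [-790, -789, -788, -787, -786]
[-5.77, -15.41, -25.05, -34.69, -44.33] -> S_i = -5.77 + -9.64*i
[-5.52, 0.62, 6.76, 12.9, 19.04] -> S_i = -5.52 + 6.14*i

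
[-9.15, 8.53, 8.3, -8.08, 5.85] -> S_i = Random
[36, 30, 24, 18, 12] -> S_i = 36 + -6*i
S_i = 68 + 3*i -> [68, 71, 74, 77, 80]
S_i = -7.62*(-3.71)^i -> [-7.62, 28.27, -104.88, 389.11, -1443.61]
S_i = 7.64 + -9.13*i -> [7.64, -1.49, -10.62, -19.75, -28.88]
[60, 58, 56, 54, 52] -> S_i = 60 + -2*i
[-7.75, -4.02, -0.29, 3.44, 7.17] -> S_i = -7.75 + 3.73*i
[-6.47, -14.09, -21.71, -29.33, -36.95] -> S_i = -6.47 + -7.62*i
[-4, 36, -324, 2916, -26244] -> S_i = -4*-9^i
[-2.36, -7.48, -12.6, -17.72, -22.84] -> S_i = -2.36 + -5.12*i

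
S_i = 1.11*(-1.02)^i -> [1.11, -1.13, 1.15, -1.18, 1.2]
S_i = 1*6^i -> [1, 6, 36, 216, 1296]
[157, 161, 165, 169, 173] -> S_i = 157 + 4*i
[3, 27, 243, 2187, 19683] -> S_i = 3*9^i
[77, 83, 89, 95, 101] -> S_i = 77 + 6*i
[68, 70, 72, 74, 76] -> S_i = 68 + 2*i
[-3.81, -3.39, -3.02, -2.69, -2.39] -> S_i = -3.81*0.89^i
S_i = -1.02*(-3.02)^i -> [-1.02, 3.08, -9.3, 28.09, -84.85]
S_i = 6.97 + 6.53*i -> [6.97, 13.5, 20.03, 26.56, 33.09]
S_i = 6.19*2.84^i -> [6.19, 17.58, 49.93, 141.79, 402.68]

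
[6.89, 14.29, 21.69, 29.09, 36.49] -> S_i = 6.89 + 7.40*i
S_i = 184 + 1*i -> [184, 185, 186, 187, 188]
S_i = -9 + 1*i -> [-9, -8, -7, -6, -5]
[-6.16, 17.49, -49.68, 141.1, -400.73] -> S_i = -6.16*(-2.84)^i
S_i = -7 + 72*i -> [-7, 65, 137, 209, 281]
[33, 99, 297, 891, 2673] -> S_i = 33*3^i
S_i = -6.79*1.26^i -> [-6.79, -8.56, -10.78, -13.58, -17.11]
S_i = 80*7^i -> [80, 560, 3920, 27440, 192080]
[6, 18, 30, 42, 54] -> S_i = 6 + 12*i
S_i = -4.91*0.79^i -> [-4.91, -3.88, -3.06, -2.42, -1.91]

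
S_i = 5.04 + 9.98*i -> [5.04, 15.02, 25.0, 34.98, 44.96]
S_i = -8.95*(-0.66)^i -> [-8.95, 5.91, -3.9, 2.57, -1.7]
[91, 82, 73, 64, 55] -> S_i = 91 + -9*i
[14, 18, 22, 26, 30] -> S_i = 14 + 4*i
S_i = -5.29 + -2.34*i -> [-5.29, -7.63, -9.97, -12.31, -14.65]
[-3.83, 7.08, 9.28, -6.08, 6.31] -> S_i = Random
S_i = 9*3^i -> [9, 27, 81, 243, 729]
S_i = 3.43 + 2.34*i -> [3.43, 5.77, 8.11, 10.45, 12.79]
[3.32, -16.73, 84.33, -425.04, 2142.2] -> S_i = 3.32*(-5.04)^i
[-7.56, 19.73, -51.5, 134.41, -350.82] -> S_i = -7.56*(-2.61)^i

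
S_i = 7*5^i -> [7, 35, 175, 875, 4375]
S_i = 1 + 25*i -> [1, 26, 51, 76, 101]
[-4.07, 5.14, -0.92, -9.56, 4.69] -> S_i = Random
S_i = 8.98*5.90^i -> [8.98, 52.98, 312.59, 1844.3, 10881.39]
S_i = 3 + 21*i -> [3, 24, 45, 66, 87]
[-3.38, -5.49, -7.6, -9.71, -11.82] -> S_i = -3.38 + -2.11*i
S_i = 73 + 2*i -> [73, 75, 77, 79, 81]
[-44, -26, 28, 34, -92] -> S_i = Random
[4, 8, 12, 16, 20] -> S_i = 4 + 4*i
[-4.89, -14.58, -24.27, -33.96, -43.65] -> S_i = -4.89 + -9.69*i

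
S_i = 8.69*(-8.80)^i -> [8.69, -76.47, 672.95, -5921.99, 52113.53]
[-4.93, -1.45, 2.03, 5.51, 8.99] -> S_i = -4.93 + 3.48*i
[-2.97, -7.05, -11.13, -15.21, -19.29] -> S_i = -2.97 + -4.08*i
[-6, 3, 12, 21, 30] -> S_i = -6 + 9*i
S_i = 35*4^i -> [35, 140, 560, 2240, 8960]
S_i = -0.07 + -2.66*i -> [-0.07, -2.73, -5.39, -8.05, -10.71]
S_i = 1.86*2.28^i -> [1.86, 4.24, 9.67, 22.05, 50.26]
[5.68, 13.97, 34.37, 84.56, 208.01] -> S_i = 5.68*2.46^i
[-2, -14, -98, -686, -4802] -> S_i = -2*7^i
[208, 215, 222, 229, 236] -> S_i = 208 + 7*i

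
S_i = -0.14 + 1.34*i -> [-0.14, 1.2, 2.54, 3.88, 5.22]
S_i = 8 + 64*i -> [8, 72, 136, 200, 264]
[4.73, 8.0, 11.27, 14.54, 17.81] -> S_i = 4.73 + 3.27*i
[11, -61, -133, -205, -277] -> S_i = 11 + -72*i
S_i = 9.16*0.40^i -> [9.16, 3.66, 1.47, 0.59, 0.23]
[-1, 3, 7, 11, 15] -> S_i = -1 + 4*i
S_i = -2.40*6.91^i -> [-2.4, -16.58, -114.6, -791.85, -5471.71]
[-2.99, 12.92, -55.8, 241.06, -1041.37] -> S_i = -2.99*(-4.32)^i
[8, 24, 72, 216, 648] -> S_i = 8*3^i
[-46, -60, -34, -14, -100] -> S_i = Random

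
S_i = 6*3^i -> [6, 18, 54, 162, 486]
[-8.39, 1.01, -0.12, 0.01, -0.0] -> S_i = -8.39*(-0.12)^i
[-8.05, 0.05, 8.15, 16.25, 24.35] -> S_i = -8.05 + 8.10*i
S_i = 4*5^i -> [4, 20, 100, 500, 2500]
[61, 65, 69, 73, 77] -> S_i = 61 + 4*i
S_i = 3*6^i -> [3, 18, 108, 648, 3888]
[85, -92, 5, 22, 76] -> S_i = Random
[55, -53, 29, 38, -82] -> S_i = Random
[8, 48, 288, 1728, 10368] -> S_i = 8*6^i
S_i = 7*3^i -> [7, 21, 63, 189, 567]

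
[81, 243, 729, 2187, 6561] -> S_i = 81*3^i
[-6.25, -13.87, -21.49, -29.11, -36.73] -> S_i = -6.25 + -7.62*i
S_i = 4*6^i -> [4, 24, 144, 864, 5184]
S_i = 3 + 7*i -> [3, 10, 17, 24, 31]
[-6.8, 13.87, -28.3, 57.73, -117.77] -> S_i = -6.80*(-2.04)^i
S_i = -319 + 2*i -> [-319, -317, -315, -313, -311]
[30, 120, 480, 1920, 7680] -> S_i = 30*4^i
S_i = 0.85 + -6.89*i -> [0.85, -6.04, -12.93, -19.82, -26.71]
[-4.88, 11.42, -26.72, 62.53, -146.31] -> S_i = -4.88*(-2.34)^i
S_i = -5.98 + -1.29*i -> [-5.98, -7.27, -8.56, -9.85, -11.14]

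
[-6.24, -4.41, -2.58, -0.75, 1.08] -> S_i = -6.24 + 1.83*i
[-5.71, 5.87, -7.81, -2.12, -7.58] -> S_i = Random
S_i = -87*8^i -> [-87, -696, -5568, -44544, -356352]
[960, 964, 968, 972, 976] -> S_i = 960 + 4*i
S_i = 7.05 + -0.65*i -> [7.05, 6.4, 5.75, 5.1, 4.45]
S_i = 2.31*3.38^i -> [2.31, 7.81, 26.39, 89.2, 301.49]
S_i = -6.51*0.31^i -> [-6.51, -2.02, -0.63, -0.19, -0.06]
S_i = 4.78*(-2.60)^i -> [4.78, -12.43, 32.31, -84.01, 218.43]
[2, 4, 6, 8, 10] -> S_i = 2 + 2*i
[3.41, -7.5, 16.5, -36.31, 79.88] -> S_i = 3.41*(-2.20)^i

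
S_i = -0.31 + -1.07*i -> [-0.31, -1.38, -2.45, -3.52, -4.59]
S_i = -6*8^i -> [-6, -48, -384, -3072, -24576]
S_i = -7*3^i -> [-7, -21, -63, -189, -567]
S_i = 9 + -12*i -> [9, -3, -15, -27, -39]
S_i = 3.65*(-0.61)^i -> [3.65, -2.23, 1.36, -0.83, 0.51]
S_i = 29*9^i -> [29, 261, 2349, 21141, 190269]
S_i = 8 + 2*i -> [8, 10, 12, 14, 16]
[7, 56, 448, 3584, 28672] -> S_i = 7*8^i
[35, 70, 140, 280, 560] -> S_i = 35*2^i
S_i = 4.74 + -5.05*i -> [4.74, -0.31, -5.36, -10.41, -15.46]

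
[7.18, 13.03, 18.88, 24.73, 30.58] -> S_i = 7.18 + 5.85*i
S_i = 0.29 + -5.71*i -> [0.29, -5.42, -11.13, -16.84, -22.55]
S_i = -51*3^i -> [-51, -153, -459, -1377, -4131]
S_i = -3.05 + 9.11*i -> [-3.05, 6.06, 15.17, 24.28, 33.39]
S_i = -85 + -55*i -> [-85, -140, -195, -250, -305]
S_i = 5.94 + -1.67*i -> [5.94, 4.27, 2.6, 0.93, -0.74]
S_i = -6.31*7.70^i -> [-6.31, -48.59, -374.12, -2880.72, -22181.57]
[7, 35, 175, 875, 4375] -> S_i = 7*5^i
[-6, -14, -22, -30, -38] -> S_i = -6 + -8*i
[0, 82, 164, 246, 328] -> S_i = 0 + 82*i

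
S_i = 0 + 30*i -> [0, 30, 60, 90, 120]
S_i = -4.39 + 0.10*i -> [-4.39, -4.29, -4.19, -4.09, -3.99]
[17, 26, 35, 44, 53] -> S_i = 17 + 9*i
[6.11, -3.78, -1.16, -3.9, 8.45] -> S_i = Random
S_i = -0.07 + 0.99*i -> [-0.07, 0.92, 1.91, 2.9, 3.89]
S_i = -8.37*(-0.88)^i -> [-8.37, 7.37, -6.48, 5.7, -5.02]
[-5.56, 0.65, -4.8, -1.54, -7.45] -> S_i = Random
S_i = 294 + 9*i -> [294, 303, 312, 321, 330]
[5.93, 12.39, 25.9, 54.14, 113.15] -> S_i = 5.93*2.09^i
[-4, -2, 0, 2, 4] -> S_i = -4 + 2*i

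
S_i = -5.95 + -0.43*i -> [-5.95, -6.38, -6.81, -7.24, -7.67]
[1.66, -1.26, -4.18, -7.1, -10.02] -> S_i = 1.66 + -2.92*i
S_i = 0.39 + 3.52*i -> [0.39, 3.91, 7.43, 10.95, 14.47]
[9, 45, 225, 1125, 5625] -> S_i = 9*5^i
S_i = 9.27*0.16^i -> [9.27, 1.48, 0.24, 0.04, 0.01]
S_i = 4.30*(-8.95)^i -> [4.3, -38.48, 344.44, -3082.74, 27590.57]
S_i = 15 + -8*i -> [15, 7, -1, -9, -17]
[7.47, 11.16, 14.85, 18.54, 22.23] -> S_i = 7.47 + 3.69*i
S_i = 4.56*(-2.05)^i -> [4.56, -9.35, 19.16, -39.28, 80.53]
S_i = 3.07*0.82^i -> [3.07, 2.52, 2.06, 1.69, 1.39]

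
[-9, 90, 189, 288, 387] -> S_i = -9 + 99*i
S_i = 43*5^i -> [43, 215, 1075, 5375, 26875]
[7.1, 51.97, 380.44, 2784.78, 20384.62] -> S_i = 7.10*7.32^i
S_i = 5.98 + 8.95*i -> [5.98, 14.93, 23.88, 32.83, 41.78]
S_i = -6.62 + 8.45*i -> [-6.62, 1.83, 10.28, 18.73, 27.18]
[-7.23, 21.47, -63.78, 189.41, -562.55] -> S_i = -7.23*(-2.97)^i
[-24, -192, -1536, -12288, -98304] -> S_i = -24*8^i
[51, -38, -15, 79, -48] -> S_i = Random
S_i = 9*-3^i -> [9, -27, 81, -243, 729]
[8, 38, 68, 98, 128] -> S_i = 8 + 30*i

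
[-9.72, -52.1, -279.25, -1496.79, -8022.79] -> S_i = -9.72*5.36^i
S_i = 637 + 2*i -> [637, 639, 641, 643, 645]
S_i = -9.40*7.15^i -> [-9.4, -67.21, -480.55, -3435.94, -24566.99]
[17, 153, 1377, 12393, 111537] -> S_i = 17*9^i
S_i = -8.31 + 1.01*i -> [-8.31, -7.3, -6.29, -5.28, -4.27]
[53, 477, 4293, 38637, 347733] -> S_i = 53*9^i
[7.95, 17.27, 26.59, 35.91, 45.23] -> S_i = 7.95 + 9.32*i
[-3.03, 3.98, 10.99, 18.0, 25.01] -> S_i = -3.03 + 7.01*i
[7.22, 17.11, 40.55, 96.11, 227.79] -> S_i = 7.22*2.37^i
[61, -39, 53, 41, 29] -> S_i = Random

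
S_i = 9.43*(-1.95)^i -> [9.43, -18.39, 35.86, -69.92, 136.35]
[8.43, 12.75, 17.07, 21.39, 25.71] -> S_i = 8.43 + 4.32*i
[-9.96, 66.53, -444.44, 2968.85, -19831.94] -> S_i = -9.96*(-6.68)^i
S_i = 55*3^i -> [55, 165, 495, 1485, 4455]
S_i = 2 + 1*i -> [2, 3, 4, 5, 6]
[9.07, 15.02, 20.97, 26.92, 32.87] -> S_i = 9.07 + 5.95*i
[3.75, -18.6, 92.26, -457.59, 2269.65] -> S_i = 3.75*(-4.96)^i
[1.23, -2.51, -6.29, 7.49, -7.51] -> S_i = Random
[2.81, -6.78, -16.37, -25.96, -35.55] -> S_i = 2.81 + -9.59*i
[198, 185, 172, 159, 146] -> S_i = 198 + -13*i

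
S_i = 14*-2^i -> [14, -28, 56, -112, 224]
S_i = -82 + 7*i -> [-82, -75, -68, -61, -54]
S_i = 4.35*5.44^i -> [4.35, 23.66, 128.73, 700.3, 3809.65]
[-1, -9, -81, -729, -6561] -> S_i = -1*9^i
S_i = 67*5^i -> [67, 335, 1675, 8375, 41875]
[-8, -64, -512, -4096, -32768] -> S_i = -8*8^i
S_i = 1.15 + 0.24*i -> [1.15, 1.39, 1.63, 1.87, 2.11]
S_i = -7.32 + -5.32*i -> [-7.32, -12.64, -17.96, -23.28, -28.6]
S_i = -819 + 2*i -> [-819, -817, -815, -813, -811]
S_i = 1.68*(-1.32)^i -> [1.68, -2.22, 2.93, -3.86, 5.1]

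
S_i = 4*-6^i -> [4, -24, 144, -864, 5184]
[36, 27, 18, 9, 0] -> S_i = 36 + -9*i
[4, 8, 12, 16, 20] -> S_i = 4 + 4*i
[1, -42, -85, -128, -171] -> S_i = 1 + -43*i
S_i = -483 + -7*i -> [-483, -490, -497, -504, -511]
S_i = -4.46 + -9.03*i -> [-4.46, -13.49, -22.52, -31.55, -40.58]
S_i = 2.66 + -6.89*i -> [2.66, -4.23, -11.12, -18.01, -24.9]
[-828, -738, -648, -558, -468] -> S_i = -828 + 90*i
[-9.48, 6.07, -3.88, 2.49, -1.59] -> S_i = -9.48*(-0.64)^i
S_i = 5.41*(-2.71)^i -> [5.41, -14.66, 39.73, -107.67, 291.79]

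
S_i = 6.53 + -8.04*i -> [6.53, -1.51, -9.55, -17.59, -25.63]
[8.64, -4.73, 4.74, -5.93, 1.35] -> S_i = Random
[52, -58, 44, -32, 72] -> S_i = Random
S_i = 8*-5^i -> [8, -40, 200, -1000, 5000]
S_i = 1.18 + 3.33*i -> [1.18, 4.51, 7.84, 11.17, 14.5]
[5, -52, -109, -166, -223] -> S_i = 5 + -57*i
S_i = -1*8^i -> [-1, -8, -64, -512, -4096]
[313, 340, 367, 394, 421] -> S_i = 313 + 27*i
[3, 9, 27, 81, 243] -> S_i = 3*3^i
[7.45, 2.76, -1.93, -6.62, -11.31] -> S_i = 7.45 + -4.69*i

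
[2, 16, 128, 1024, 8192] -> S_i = 2*8^i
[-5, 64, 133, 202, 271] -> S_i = -5 + 69*i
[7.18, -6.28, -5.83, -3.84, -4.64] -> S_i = Random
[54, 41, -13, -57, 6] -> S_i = Random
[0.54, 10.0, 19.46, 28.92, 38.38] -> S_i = 0.54 + 9.46*i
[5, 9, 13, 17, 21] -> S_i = 5 + 4*i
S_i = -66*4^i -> [-66, -264, -1056, -4224, -16896]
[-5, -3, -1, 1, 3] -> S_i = -5 + 2*i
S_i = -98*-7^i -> [-98, 686, -4802, 33614, -235298]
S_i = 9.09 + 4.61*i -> [9.09, 13.7, 18.31, 22.92, 27.53]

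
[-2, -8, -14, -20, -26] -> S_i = -2 + -6*i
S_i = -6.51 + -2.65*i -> [-6.51, -9.16, -11.81, -14.46, -17.11]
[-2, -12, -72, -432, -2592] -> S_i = -2*6^i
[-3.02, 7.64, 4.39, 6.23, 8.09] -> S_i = Random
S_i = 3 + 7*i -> [3, 10, 17, 24, 31]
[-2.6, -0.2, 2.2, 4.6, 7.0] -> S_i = -2.60 + 2.40*i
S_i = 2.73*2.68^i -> [2.73, 7.32, 19.61, 52.55, 140.83]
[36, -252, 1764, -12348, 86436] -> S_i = 36*-7^i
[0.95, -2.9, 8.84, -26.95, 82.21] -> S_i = 0.95*(-3.05)^i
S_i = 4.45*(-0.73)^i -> [4.45, -3.25, 2.37, -1.73, 1.26]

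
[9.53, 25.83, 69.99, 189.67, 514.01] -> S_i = 9.53*2.71^i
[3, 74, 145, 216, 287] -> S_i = 3 + 71*i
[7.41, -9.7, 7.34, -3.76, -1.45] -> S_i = Random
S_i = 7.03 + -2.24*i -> [7.03, 4.79, 2.55, 0.31, -1.93]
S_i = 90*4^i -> [90, 360, 1440, 5760, 23040]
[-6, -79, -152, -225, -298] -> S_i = -6 + -73*i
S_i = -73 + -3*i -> [-73, -76, -79, -82, -85]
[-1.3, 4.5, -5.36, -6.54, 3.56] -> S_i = Random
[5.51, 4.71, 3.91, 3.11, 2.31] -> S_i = 5.51 + -0.80*i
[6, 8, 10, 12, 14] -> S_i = 6 + 2*i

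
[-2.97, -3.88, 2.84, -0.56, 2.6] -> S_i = Random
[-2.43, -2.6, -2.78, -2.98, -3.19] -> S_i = -2.43*1.07^i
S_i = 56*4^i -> [56, 224, 896, 3584, 14336]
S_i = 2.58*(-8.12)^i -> [2.58, -20.95, 170.11, -1381.3, 11216.15]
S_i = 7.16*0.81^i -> [7.16, 5.8, 4.7, 3.81, 3.08]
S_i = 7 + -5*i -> [7, 2, -3, -8, -13]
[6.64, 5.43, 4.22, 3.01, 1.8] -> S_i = 6.64 + -1.21*i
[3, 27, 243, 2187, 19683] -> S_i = 3*9^i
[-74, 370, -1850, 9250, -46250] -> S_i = -74*-5^i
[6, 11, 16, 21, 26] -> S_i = 6 + 5*i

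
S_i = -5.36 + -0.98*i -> [-5.36, -6.34, -7.32, -8.3, -9.28]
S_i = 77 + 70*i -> [77, 147, 217, 287, 357]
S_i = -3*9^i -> [-3, -27, -243, -2187, -19683]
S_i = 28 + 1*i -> [28, 29, 30, 31, 32]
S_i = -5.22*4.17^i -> [-5.22, -21.77, -90.77, -378.51, -1578.39]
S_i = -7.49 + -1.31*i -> [-7.49, -8.8, -10.11, -11.42, -12.73]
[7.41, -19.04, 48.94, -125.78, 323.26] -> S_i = 7.41*(-2.57)^i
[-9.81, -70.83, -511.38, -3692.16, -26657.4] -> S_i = -9.81*7.22^i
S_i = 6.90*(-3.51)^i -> [6.9, -24.22, 85.01, -298.38, 1047.32]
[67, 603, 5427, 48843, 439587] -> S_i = 67*9^i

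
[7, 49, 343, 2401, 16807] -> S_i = 7*7^i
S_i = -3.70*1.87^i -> [-3.7, -6.92, -12.94, -24.2, -45.24]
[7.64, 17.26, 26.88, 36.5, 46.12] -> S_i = 7.64 + 9.62*i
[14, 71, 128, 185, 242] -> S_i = 14 + 57*i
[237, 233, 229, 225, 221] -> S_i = 237 + -4*i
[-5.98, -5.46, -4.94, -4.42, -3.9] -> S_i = -5.98 + 0.52*i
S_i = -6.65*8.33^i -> [-6.65, -55.39, -461.44, -3843.76, -32018.55]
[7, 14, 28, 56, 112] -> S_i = 7*2^i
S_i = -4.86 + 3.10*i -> [-4.86, -1.76, 1.34, 4.44, 7.54]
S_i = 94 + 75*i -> [94, 169, 244, 319, 394]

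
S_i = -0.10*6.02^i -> [-0.1, -0.6, -3.62, -21.82, -131.34]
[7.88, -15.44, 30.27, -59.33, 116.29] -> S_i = 7.88*(-1.96)^i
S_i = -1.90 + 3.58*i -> [-1.9, 1.68, 5.26, 8.84, 12.42]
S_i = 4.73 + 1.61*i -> [4.73, 6.34, 7.95, 9.56, 11.17]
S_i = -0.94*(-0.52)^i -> [-0.94, 0.49, -0.25, 0.13, -0.07]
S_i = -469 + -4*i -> [-469, -473, -477, -481, -485]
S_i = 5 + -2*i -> [5, 3, 1, -1, -3]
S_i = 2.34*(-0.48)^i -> [2.34, -1.12, 0.54, -0.26, 0.12]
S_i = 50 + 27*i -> [50, 77, 104, 131, 158]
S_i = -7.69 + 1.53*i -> [-7.69, -6.16, -4.63, -3.1, -1.57]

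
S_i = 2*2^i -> [2, 4, 8, 16, 32]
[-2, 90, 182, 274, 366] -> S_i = -2 + 92*i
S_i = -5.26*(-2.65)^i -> [-5.26, 13.94, -36.94, 97.89, -259.4]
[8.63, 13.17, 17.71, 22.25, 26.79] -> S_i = 8.63 + 4.54*i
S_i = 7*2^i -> [7, 14, 28, 56, 112]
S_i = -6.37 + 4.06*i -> [-6.37, -2.31, 1.75, 5.81, 9.87]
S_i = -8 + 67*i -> [-8, 59, 126, 193, 260]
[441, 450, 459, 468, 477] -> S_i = 441 + 9*i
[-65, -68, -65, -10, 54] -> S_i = Random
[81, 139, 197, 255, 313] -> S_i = 81 + 58*i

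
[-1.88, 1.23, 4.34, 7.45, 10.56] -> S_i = -1.88 + 3.11*i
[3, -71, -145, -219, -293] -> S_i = 3 + -74*i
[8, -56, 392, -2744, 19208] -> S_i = 8*-7^i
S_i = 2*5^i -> [2, 10, 50, 250, 1250]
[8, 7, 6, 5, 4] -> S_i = 8 + -1*i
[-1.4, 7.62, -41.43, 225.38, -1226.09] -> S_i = -1.40*(-5.44)^i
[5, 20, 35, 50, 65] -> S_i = 5 + 15*i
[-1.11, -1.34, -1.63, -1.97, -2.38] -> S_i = -1.11*1.21^i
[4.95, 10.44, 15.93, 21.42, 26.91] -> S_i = 4.95 + 5.49*i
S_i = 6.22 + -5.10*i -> [6.22, 1.12, -3.98, -9.08, -14.18]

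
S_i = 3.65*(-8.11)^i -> [3.65, -29.6, 240.07, -1946.95, 15789.79]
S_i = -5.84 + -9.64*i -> [-5.84, -15.48, -25.12, -34.76, -44.4]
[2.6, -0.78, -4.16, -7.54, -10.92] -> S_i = 2.60 + -3.38*i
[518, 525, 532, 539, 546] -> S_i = 518 + 7*i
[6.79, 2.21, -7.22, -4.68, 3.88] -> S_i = Random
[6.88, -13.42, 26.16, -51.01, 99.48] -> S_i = 6.88*(-1.95)^i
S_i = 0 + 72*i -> [0, 72, 144, 216, 288]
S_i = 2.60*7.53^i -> [2.6, 19.58, 147.42, 1110.09, 8358.98]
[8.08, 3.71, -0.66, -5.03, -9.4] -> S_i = 8.08 + -4.37*i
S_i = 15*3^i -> [15, 45, 135, 405, 1215]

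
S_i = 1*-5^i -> [1, -5, 25, -125, 625]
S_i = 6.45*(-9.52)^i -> [6.45, -61.4, 584.57, -5565.07, 52979.46]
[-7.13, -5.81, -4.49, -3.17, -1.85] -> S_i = -7.13 + 1.32*i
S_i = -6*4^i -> [-6, -24, -96, -384, -1536]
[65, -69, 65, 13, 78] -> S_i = Random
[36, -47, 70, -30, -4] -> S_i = Random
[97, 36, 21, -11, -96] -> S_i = Random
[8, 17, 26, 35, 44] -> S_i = 8 + 9*i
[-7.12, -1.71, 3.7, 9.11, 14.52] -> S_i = -7.12 + 5.41*i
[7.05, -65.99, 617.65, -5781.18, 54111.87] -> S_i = 7.05*(-9.36)^i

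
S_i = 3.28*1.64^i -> [3.28, 5.38, 8.82, 14.47, 23.73]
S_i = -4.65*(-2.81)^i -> [-4.65, 13.07, -36.72, 103.17, -289.92]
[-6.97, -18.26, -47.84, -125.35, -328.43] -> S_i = -6.97*2.62^i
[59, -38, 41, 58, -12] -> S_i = Random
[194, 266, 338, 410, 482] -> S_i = 194 + 72*i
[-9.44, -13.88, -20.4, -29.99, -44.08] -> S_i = -9.44*1.47^i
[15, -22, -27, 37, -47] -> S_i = Random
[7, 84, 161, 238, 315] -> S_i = 7 + 77*i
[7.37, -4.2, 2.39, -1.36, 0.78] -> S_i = 7.37*(-0.57)^i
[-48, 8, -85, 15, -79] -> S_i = Random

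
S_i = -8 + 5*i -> [-8, -3, 2, 7, 12]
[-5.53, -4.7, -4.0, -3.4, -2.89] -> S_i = -5.53*0.85^i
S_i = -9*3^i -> [-9, -27, -81, -243, -729]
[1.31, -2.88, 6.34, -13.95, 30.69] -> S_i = 1.31*(-2.20)^i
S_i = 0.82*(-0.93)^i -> [0.82, -0.76, 0.71, -0.66, 0.61]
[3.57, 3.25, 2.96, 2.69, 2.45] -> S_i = 3.57*0.91^i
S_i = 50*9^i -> [50, 450, 4050, 36450, 328050]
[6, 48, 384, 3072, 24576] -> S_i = 6*8^i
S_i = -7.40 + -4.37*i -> [-7.4, -11.77, -16.14, -20.51, -24.88]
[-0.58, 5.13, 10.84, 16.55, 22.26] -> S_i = -0.58 + 5.71*i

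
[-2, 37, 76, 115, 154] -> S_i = -2 + 39*i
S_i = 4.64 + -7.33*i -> [4.64, -2.69, -10.02, -17.35, -24.68]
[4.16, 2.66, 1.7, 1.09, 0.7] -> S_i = 4.16*0.64^i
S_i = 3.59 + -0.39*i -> [3.59, 3.2, 2.81, 2.42, 2.03]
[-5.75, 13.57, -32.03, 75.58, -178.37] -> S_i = -5.75*(-2.36)^i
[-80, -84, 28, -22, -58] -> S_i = Random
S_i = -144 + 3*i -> [-144, -141, -138, -135, -132]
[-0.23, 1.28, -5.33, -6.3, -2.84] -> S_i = Random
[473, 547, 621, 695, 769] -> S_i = 473 + 74*i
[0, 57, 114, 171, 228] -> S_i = 0 + 57*i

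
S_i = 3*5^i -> [3, 15, 75, 375, 1875]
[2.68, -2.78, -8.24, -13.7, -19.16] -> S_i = 2.68 + -5.46*i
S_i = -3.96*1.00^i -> [-3.96, -3.96, -3.96, -3.96, -3.96]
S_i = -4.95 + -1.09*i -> [-4.95, -6.04, -7.13, -8.22, -9.31]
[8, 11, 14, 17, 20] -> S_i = 8 + 3*i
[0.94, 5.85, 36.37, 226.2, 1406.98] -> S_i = 0.94*6.22^i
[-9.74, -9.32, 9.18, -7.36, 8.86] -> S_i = Random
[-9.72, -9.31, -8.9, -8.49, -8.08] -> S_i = -9.72 + 0.41*i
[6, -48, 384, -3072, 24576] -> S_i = 6*-8^i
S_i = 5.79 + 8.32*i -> [5.79, 14.11, 22.43, 30.75, 39.07]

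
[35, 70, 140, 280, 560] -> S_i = 35*2^i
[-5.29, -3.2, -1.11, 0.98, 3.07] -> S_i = -5.29 + 2.09*i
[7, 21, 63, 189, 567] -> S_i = 7*3^i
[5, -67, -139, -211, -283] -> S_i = 5 + -72*i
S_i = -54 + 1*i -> [-54, -53, -52, -51, -50]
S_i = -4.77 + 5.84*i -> [-4.77, 1.07, 6.91, 12.75, 18.59]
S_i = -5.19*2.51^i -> [-5.19, -13.03, -32.7, -82.07, -206.0]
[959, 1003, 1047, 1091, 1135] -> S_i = 959 + 44*i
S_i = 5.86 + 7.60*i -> [5.86, 13.46, 21.06, 28.66, 36.26]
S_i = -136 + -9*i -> [-136, -145, -154, -163, -172]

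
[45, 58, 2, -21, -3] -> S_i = Random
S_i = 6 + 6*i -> [6, 12, 18, 24, 30]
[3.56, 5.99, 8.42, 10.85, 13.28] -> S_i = 3.56 + 2.43*i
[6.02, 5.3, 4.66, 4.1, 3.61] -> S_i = 6.02*0.88^i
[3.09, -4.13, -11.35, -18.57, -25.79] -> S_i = 3.09 + -7.22*i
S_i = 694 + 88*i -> [694, 782, 870, 958, 1046]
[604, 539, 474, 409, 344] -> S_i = 604 + -65*i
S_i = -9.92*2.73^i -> [-9.92, -27.08, -73.93, -201.84, -551.01]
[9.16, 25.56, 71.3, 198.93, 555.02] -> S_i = 9.16*2.79^i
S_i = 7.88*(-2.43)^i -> [7.88, -19.15, 46.53, -113.07, 274.76]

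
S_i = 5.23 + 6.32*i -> [5.23, 11.55, 17.87, 24.19, 30.51]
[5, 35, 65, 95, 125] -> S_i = 5 + 30*i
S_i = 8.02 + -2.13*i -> [8.02, 5.89, 3.76, 1.63, -0.5]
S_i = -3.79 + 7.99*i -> [-3.79, 4.2, 12.19, 20.18, 28.17]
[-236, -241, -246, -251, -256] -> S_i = -236 + -5*i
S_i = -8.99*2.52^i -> [-8.99, -22.65, -57.09, -143.87, -362.54]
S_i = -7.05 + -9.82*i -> [-7.05, -16.87, -26.69, -36.51, -46.33]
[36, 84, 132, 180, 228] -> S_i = 36 + 48*i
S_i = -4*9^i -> [-4, -36, -324, -2916, -26244]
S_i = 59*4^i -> [59, 236, 944, 3776, 15104]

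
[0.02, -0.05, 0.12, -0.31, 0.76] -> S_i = 0.02*(-2.48)^i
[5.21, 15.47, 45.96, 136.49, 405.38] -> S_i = 5.21*2.97^i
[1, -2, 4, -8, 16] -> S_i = 1*-2^i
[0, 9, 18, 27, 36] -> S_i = 0 + 9*i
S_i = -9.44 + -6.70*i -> [-9.44, -16.14, -22.84, -29.54, -36.24]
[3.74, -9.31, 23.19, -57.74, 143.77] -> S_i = 3.74*(-2.49)^i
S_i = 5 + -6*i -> [5, -1, -7, -13, -19]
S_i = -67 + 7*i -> [-67, -60, -53, -46, -39]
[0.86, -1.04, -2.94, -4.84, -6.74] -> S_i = 0.86 + -1.90*i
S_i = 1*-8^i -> [1, -8, 64, -512, 4096]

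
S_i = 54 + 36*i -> [54, 90, 126, 162, 198]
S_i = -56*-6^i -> [-56, 336, -2016, 12096, -72576]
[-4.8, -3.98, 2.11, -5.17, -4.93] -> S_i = Random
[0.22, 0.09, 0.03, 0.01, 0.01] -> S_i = 0.22*0.39^i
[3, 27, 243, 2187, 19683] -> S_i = 3*9^i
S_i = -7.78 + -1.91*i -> [-7.78, -9.69, -11.6, -13.51, -15.42]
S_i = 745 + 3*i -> [745, 748, 751, 754, 757]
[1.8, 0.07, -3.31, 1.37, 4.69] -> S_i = Random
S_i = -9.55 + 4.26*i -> [-9.55, -5.29, -1.03, 3.23, 7.49]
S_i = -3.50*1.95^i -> [-3.5, -6.82, -13.31, -25.95, -50.61]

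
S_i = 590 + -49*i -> [590, 541, 492, 443, 394]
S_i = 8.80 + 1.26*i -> [8.8, 10.06, 11.32, 12.58, 13.84]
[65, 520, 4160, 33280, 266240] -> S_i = 65*8^i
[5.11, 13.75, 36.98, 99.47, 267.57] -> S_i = 5.11*2.69^i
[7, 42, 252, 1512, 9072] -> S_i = 7*6^i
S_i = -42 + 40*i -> [-42, -2, 38, 78, 118]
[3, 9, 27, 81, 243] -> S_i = 3*3^i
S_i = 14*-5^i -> [14, -70, 350, -1750, 8750]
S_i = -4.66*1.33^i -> [-4.66, -6.2, -8.24, -10.96, -14.58]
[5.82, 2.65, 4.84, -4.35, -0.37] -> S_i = Random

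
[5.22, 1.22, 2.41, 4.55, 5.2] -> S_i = Random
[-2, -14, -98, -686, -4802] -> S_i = -2*7^i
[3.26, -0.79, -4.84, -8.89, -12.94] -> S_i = 3.26 + -4.05*i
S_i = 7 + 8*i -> [7, 15, 23, 31, 39]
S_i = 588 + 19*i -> [588, 607, 626, 645, 664]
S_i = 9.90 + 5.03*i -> [9.9, 14.93, 19.96, 24.99, 30.02]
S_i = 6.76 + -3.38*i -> [6.76, 3.38, 0.0, -3.38, -6.76]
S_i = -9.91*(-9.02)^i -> [-9.91, 89.39, -806.28, 7272.66, -65599.39]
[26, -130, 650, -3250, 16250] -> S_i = 26*-5^i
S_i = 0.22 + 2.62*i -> [0.22, 2.84, 5.46, 8.08, 10.7]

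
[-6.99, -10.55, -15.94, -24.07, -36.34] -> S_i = -6.99*1.51^i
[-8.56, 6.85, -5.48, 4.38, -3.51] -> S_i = -8.56*(-0.80)^i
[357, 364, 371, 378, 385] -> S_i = 357 + 7*i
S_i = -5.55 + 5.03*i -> [-5.55, -0.52, 4.51, 9.54, 14.57]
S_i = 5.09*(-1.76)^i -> [5.09, -8.96, 15.77, -27.75, 48.84]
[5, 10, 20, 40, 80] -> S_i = 5*2^i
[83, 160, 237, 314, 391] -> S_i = 83 + 77*i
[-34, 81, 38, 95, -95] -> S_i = Random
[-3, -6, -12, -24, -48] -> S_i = -3*2^i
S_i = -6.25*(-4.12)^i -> [-6.25, 25.75, -106.09, 437.09, -1800.81]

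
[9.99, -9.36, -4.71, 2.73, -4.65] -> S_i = Random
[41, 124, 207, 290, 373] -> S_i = 41 + 83*i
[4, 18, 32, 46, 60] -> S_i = 4 + 14*i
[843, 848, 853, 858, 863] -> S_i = 843 + 5*i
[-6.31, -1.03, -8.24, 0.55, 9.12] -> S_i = Random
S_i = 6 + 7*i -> [6, 13, 20, 27, 34]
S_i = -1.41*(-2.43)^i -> [-1.41, 3.43, -8.33, 20.23, -49.16]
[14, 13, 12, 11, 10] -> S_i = 14 + -1*i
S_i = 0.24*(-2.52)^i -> [0.24, -0.6, 1.52, -3.84, 9.68]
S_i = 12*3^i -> [12, 36, 108, 324, 972]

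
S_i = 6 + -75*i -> [6, -69, -144, -219, -294]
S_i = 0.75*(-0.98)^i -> [0.75, -0.74, 0.72, -0.71, 0.69]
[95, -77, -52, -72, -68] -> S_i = Random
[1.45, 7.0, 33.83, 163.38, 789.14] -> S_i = 1.45*4.83^i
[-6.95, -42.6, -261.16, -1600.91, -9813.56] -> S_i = -6.95*6.13^i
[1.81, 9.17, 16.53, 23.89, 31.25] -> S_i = 1.81 + 7.36*i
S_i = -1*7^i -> [-1, -7, -49, -343, -2401]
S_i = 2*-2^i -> [2, -4, 8, -16, 32]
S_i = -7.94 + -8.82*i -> [-7.94, -16.76, -25.58, -34.4, -43.22]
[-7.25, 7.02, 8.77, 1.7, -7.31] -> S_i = Random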